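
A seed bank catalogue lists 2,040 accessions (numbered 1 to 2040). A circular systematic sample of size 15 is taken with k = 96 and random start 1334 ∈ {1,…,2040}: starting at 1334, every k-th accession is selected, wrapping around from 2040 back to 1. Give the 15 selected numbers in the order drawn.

1334, 1430, 1526, 1622, 1718, 1814, 1910, 2006, 62, 158, 254, 350, 446, 542, 638

Selection 1: 1334
Selection 2: 1334 + 96 = 1430
Selection 3: 1430 + 96 = 1526
Selection 4: 1526 + 96 = 1622
Selection 5: 1622 + 96 = 1718
Selection 6: 1718 + 96 = 1814
Selection 7: 1814 + 96 = 1910
Selection 8: 1910 + 96 = 2006
Selection 9: 2006 + 96 = 2102 → 2102 − 2040 = 62
Selection 10: 62 + 96 = 158
Selection 11: 158 + 96 = 254
Selection 12: 254 + 96 = 350
Selection 13: 350 + 96 = 446
Selection 14: 446 + 96 = 542
Selection 15: 542 + 96 = 638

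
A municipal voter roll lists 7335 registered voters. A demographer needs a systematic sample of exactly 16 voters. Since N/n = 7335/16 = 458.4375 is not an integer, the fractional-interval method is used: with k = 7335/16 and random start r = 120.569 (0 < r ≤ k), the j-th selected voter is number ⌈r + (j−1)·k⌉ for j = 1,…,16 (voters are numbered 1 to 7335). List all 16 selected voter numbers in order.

121, 580, 1038, 1496, 1955, 2413, 2872, 3330, 3789, 4247, 4705, 5164, 5622, 6081, 6539, 6998

j=1: r + 0k = 120.569 → ⌈·⌉ = 121
j=2: r + 1k = 579.0065 → ⌈·⌉ = 580
j=3: r + 2k = 1037.444 → ⌈·⌉ = 1038
j=4: r + 3k = 1495.8815 → ⌈·⌉ = 1496
j=5: r + 4k = 1954.319 → ⌈·⌉ = 1955
j=6: r + 5k = 2412.7565 → ⌈·⌉ = 2413
j=7: r + 6k = 2871.194 → ⌈·⌉ = 2872
j=8: r + 7k = 3329.6315 → ⌈·⌉ = 3330
j=9: r + 8k = 3788.069 → ⌈·⌉ = 3789
j=10: r + 9k = 4246.5065 → ⌈·⌉ = 4247
j=11: r + 10k = 4704.944 → ⌈·⌉ = 4705
j=12: r + 11k = 5163.3815 → ⌈·⌉ = 5164
j=13: r + 12k = 5621.819 → ⌈·⌉ = 5622
j=14: r + 13k = 6080.2565 → ⌈·⌉ = 6081
j=15: r + 14k = 6538.694 → ⌈·⌉ = 6539
j=16: r + 15k = 6997.1315 → ⌈·⌉ = 6998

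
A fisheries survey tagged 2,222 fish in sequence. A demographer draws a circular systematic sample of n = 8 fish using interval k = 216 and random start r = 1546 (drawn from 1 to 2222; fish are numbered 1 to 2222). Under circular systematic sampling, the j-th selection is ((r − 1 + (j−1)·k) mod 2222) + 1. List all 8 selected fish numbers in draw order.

1546, 1762, 1978, 2194, 188, 404, 620, 836

Selection 1: 1546
Selection 2: 1546 + 216 = 1762
Selection 3: 1762 + 216 = 1978
Selection 4: 1978 + 216 = 2194
Selection 5: 2194 + 216 = 2410 → 2410 − 2222 = 188
Selection 6: 188 + 216 = 404
Selection 7: 404 + 216 = 620
Selection 8: 620 + 216 = 836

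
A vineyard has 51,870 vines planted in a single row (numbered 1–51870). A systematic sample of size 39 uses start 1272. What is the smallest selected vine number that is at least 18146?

18562

k = 51870/39 = 1330
Steps past start: ⌈(18146 − 1272)/1330⌉ = ⌈16874/1330⌉ = 13
Selected vine: 1272 + 13×1330 = 18562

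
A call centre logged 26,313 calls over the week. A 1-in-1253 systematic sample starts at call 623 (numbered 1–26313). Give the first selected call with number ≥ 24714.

k = 1253
Steps past start: ⌈(24714 − 623)/1253⌉ = ⌈24091/1253⌉ = 20
Selected call: 623 + 20×1253 = 25683

25683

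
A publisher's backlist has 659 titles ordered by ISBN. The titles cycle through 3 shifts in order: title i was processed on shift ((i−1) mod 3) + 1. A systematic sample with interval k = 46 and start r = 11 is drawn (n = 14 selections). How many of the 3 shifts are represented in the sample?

Consecutive selections differ by k = 46, so their shift numbers differ by 46 mod 3 = 1.
gcd(46, 3) = 1, so the sample visits 3/1 = 3 distinct residues mod 3.
Start 11 is shift 2; the shifts hit are 1, 2, 3.

3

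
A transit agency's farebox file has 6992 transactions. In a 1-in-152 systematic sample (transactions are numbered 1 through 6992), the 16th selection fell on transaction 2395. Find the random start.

k = 152
r = 2395 − (16−1)×152 = 2395 − 2280 = 115

115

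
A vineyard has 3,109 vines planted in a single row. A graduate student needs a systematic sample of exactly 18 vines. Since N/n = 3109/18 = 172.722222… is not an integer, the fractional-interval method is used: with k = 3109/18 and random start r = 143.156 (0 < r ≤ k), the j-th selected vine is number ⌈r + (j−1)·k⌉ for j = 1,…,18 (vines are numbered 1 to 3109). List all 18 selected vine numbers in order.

j=1: r + 0k = 143.156 → ⌈·⌉ = 144
j=2: r + 1k = 315.878222… → ⌈·⌉ = 316
j=3: r + 2k = 488.600444… → ⌈·⌉ = 489
j=4: r + 3k = 661.322666… → ⌈·⌉ = 662
j=5: r + 4k = 834.044888… → ⌈·⌉ = 835
j=6: r + 5k = 1006.767111… → ⌈·⌉ = 1007
j=7: r + 6k = 1179.489333… → ⌈·⌉ = 1180
j=8: r + 7k = 1352.211555… → ⌈·⌉ = 1353
j=9: r + 8k = 1524.933777… → ⌈·⌉ = 1525
j=10: r + 9k = 1697.656 → ⌈·⌉ = 1698
j=11: r + 10k = 1870.378222… → ⌈·⌉ = 1871
j=12: r + 11k = 2043.100444… → ⌈·⌉ = 2044
j=13: r + 12k = 2215.822666… → ⌈·⌉ = 2216
j=14: r + 13k = 2388.544888… → ⌈·⌉ = 2389
j=15: r + 14k = 2561.267111… → ⌈·⌉ = 2562
j=16: r + 15k = 2733.989333… → ⌈·⌉ = 2734
j=17: r + 16k = 2906.711555… → ⌈·⌉ = 2907
j=18: r + 17k = 3079.433777… → ⌈·⌉ = 3080

144, 316, 489, 662, 835, 1007, 1180, 1353, 1525, 1698, 1871, 2044, 2216, 2389, 2562, 2734, 2907, 3080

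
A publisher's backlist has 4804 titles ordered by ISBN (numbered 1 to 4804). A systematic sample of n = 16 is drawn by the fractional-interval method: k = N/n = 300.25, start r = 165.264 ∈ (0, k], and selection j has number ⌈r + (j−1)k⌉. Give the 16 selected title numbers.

166, 466, 766, 1067, 1367, 1667, 1967, 2268, 2568, 2868, 3168, 3469, 3769, 4069, 4369, 4670

j=1: r + 0k = 165.264 → ⌈·⌉ = 166
j=2: r + 1k = 465.514 → ⌈·⌉ = 466
j=3: r + 2k = 765.764 → ⌈·⌉ = 766
j=4: r + 3k = 1066.014 → ⌈·⌉ = 1067
j=5: r + 4k = 1366.264 → ⌈·⌉ = 1367
j=6: r + 5k = 1666.514 → ⌈·⌉ = 1667
j=7: r + 6k = 1966.764 → ⌈·⌉ = 1967
j=8: r + 7k = 2267.014 → ⌈·⌉ = 2268
j=9: r + 8k = 2567.264 → ⌈·⌉ = 2568
j=10: r + 9k = 2867.514 → ⌈·⌉ = 2868
j=11: r + 10k = 3167.764 → ⌈·⌉ = 3168
j=12: r + 11k = 3468.014 → ⌈·⌉ = 3469
j=13: r + 12k = 3768.264 → ⌈·⌉ = 3769
j=14: r + 13k = 4068.514 → ⌈·⌉ = 4069
j=15: r + 14k = 4368.764 → ⌈·⌉ = 4369
j=16: r + 15k = 4669.014 → ⌈·⌉ = 4670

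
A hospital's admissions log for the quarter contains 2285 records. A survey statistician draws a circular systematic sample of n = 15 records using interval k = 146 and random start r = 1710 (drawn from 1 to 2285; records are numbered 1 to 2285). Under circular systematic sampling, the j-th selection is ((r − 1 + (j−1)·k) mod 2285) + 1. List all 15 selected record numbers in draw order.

1710, 1856, 2002, 2148, 9, 155, 301, 447, 593, 739, 885, 1031, 1177, 1323, 1469

Selection 1: 1710
Selection 2: 1710 + 146 = 1856
Selection 3: 1856 + 146 = 2002
Selection 4: 2002 + 146 = 2148
Selection 5: 2148 + 146 = 2294 → 2294 − 2285 = 9
Selection 6: 9 + 146 = 155
Selection 7: 155 + 146 = 301
Selection 8: 301 + 146 = 447
Selection 9: 447 + 146 = 593
Selection 10: 593 + 146 = 739
Selection 11: 739 + 146 = 885
Selection 12: 885 + 146 = 1031
Selection 13: 1031 + 146 = 1177
Selection 14: 1177 + 146 = 1323
Selection 15: 1323 + 146 = 1469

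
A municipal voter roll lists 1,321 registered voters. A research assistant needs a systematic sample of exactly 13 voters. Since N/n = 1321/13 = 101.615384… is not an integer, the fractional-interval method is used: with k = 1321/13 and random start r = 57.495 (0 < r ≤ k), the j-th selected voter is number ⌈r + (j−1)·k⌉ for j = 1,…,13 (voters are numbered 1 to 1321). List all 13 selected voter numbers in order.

j=1: r + 0k = 57.495 → ⌈·⌉ = 58
j=2: r + 1k = 159.110384… → ⌈·⌉ = 160
j=3: r + 2k = 260.725769… → ⌈·⌉ = 261
j=4: r + 3k = 362.341153… → ⌈·⌉ = 363
j=5: r + 4k = 463.956538… → ⌈·⌉ = 464
j=6: r + 5k = 565.571923… → ⌈·⌉ = 566
j=7: r + 6k = 667.187307… → ⌈·⌉ = 668
j=8: r + 7k = 768.802692… → ⌈·⌉ = 769
j=9: r + 8k = 870.418076… → ⌈·⌉ = 871
j=10: r + 9k = 972.033461… → ⌈·⌉ = 973
j=11: r + 10k = 1073.648846… → ⌈·⌉ = 1074
j=12: r + 11k = 1175.264230… → ⌈·⌉ = 1176
j=13: r + 12k = 1276.879615… → ⌈·⌉ = 1277

58, 160, 261, 363, 464, 566, 668, 769, 871, 973, 1074, 1176, 1277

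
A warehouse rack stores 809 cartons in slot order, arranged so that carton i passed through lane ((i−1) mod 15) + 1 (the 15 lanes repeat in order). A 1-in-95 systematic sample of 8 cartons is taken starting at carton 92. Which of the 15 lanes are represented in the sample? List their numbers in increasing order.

Consecutive selections differ by k = 95, so their lane numbers differ by 95 mod 15 = 5.
gcd(95, 15) = 5, so the sample visits 15/5 = 3 distinct residues mod 15.
Start 92 is lane 2; the lanes hit are 2, 7, 12.

2, 7, 12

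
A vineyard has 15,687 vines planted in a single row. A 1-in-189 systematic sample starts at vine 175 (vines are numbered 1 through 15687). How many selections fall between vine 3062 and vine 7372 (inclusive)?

k = 189
First selection ≥ 3062: 175 + ⌈(3062−175)/189⌉·189 = 175 + 16×189 = 3199
Last selection ≤ 7372: 175 + ⌊(7372−175)/189⌋·189 = 175 + 38×189 = 7357
Count = 38 − 16 + 1 = 23

23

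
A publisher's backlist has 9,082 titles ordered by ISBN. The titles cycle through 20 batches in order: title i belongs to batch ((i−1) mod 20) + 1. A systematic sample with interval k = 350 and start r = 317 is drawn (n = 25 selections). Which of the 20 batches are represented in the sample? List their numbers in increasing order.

Consecutive selections differ by k = 350, so their batch numbers differ by 350 mod 20 = 10.
gcd(350, 20) = 10, so the sample visits 20/10 = 2 distinct residues mod 20.
Start 317 is batch 17; the batches hit are 7, 17.

7, 17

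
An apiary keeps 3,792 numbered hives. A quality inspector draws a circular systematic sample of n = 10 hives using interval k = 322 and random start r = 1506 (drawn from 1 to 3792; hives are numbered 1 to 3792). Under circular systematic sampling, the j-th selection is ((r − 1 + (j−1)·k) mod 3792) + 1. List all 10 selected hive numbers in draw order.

1506, 1828, 2150, 2472, 2794, 3116, 3438, 3760, 290, 612

Selection 1: 1506
Selection 2: 1506 + 322 = 1828
Selection 3: 1828 + 322 = 2150
Selection 4: 2150 + 322 = 2472
Selection 5: 2472 + 322 = 2794
Selection 6: 2794 + 322 = 3116
Selection 7: 3116 + 322 = 3438
Selection 8: 3438 + 322 = 3760
Selection 9: 3760 + 322 = 4082 → 4082 − 3792 = 290
Selection 10: 290 + 322 = 612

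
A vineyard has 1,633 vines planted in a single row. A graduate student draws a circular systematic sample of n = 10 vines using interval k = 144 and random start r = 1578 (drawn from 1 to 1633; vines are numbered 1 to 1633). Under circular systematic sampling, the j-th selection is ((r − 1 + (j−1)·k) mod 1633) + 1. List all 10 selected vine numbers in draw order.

1578, 89, 233, 377, 521, 665, 809, 953, 1097, 1241

Selection 1: 1578
Selection 2: 1578 + 144 = 1722 → 1722 − 1633 = 89
Selection 3: 89 + 144 = 233
Selection 4: 233 + 144 = 377
Selection 5: 377 + 144 = 521
Selection 6: 521 + 144 = 665
Selection 7: 665 + 144 = 809
Selection 8: 809 + 144 = 953
Selection 9: 953 + 144 = 1097
Selection 10: 1097 + 144 = 1241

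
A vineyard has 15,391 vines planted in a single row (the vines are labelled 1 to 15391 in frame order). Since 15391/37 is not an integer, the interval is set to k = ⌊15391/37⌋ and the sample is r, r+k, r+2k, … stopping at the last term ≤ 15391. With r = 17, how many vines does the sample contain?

k = ⌊15391/37⌋ = 415
Achieved size = ⌊(15391 − 17)/415⌋ + 1 = ⌊15374/415⌋ + 1 = 37 + 1 = 38
(last selection: 17 + 37×415 = 15372 ≤ 15391; next would be 15787 > 15391)

38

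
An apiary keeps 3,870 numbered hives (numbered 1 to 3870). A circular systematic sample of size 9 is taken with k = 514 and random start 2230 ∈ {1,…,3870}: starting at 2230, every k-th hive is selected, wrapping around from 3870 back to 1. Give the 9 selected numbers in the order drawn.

2230, 2744, 3258, 3772, 416, 930, 1444, 1958, 2472

Selection 1: 2230
Selection 2: 2230 + 514 = 2744
Selection 3: 2744 + 514 = 3258
Selection 4: 3258 + 514 = 3772
Selection 5: 3772 + 514 = 4286 → 4286 − 3870 = 416
Selection 6: 416 + 514 = 930
Selection 7: 930 + 514 = 1444
Selection 8: 1444 + 514 = 1958
Selection 9: 1958 + 514 = 2472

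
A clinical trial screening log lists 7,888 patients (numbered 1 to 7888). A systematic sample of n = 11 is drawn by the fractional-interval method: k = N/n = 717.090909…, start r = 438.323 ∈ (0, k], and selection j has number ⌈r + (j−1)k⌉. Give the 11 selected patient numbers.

439, 1156, 1873, 2590, 3307, 4024, 4741, 5458, 6176, 6893, 7610

j=1: r + 0k = 438.323 → ⌈·⌉ = 439
j=2: r + 1k = 1155.413909… → ⌈·⌉ = 1156
j=3: r + 2k = 1872.504818… → ⌈·⌉ = 1873
j=4: r + 3k = 2589.595727… → ⌈·⌉ = 2590
j=5: r + 4k = 3306.686636… → ⌈·⌉ = 3307
j=6: r + 5k = 4023.777545… → ⌈·⌉ = 4024
j=7: r + 6k = 4740.868454… → ⌈·⌉ = 4741
j=8: r + 7k = 5457.959363… → ⌈·⌉ = 5458
j=9: r + 8k = 6175.050272… → ⌈·⌉ = 6176
j=10: r + 9k = 6892.141181… → ⌈·⌉ = 6893
j=11: r + 10k = 7609.232090… → ⌈·⌉ = 7610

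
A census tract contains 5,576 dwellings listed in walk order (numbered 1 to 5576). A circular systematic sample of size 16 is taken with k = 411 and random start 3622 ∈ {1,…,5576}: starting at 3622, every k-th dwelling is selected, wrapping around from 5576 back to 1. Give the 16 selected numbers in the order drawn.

3622, 4033, 4444, 4855, 5266, 101, 512, 923, 1334, 1745, 2156, 2567, 2978, 3389, 3800, 4211

Selection 1: 3622
Selection 2: 3622 + 411 = 4033
Selection 3: 4033 + 411 = 4444
Selection 4: 4444 + 411 = 4855
Selection 5: 4855 + 411 = 5266
Selection 6: 5266 + 411 = 5677 → 5677 − 5576 = 101
Selection 7: 101 + 411 = 512
Selection 8: 512 + 411 = 923
Selection 9: 923 + 411 = 1334
Selection 10: 1334 + 411 = 1745
Selection 11: 1745 + 411 = 2156
Selection 12: 2156 + 411 = 2567
Selection 13: 2567 + 411 = 2978
Selection 14: 2978 + 411 = 3389
Selection 15: 3389 + 411 = 3800
Selection 16: 3800 + 411 = 4211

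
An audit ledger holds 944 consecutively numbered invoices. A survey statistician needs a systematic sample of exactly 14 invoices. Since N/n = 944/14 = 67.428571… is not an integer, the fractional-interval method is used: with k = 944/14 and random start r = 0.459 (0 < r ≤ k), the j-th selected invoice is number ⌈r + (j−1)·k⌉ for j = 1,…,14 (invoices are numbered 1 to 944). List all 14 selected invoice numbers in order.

1, 68, 136, 203, 271, 338, 406, 473, 540, 608, 675, 743, 810, 878

j=1: r + 0k = 0.459 → ⌈·⌉ = 1
j=2: r + 1k = 67.887571… → ⌈·⌉ = 68
j=3: r + 2k = 135.316142… → ⌈·⌉ = 136
j=4: r + 3k = 202.744714… → ⌈·⌉ = 203
j=5: r + 4k = 270.173285… → ⌈·⌉ = 271
j=6: r + 5k = 337.601857… → ⌈·⌉ = 338
j=7: r + 6k = 405.030428… → ⌈·⌉ = 406
j=8: r + 7k = 472.459 → ⌈·⌉ = 473
j=9: r + 8k = 539.887571… → ⌈·⌉ = 540
j=10: r + 9k = 607.316142… → ⌈·⌉ = 608
j=11: r + 10k = 674.744714… → ⌈·⌉ = 675
j=12: r + 11k = 742.173285… → ⌈·⌉ = 743
j=13: r + 12k = 809.601857… → ⌈·⌉ = 810
j=14: r + 13k = 877.030428… → ⌈·⌉ = 878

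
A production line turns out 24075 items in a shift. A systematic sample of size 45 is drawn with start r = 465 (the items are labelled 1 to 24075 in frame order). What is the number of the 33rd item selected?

k = 24075/45 = 535
33rd selection = r + (33−1)·k = 465 + 32×535 = 465 + 17120 = 17585

17585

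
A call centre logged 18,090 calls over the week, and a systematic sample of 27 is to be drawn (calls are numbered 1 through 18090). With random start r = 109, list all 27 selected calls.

109, 779, 1449, 2119, 2789, 3459, 4129, 4799, 5469, 6139, 6809, 7479, 8149, 8819, 9489, 10159, 10829, 11499, 12169, 12839, 13509, 14179, 14849, 15519, 16189, 16859, 17529

k = N/n = 18090/27 = 670
call 1: 109
call 2: 109 + 670 = 779
call 3: 779 + 670 = 1449
call 4: 1449 + 670 = 2119
call 5: 2119 + 670 = 2789
call 6: 2789 + 670 = 3459
call 7: 3459 + 670 = 4129
call 8: 4129 + 670 = 4799
call 9: 4799 + 670 = 5469
call 10: 5469 + 670 = 6139
call 11: 6139 + 670 = 6809
call 12: 6809 + 670 = 7479
call 13: 7479 + 670 = 8149
call 14: 8149 + 670 = 8819
call 15: 8819 + 670 = 9489
call 16: 9489 + 670 = 10159
call 17: 10159 + 670 = 10829
call 18: 10829 + 670 = 11499
call 19: 11499 + 670 = 12169
call 20: 12169 + 670 = 12839
call 21: 12839 + 670 = 13509
call 22: 13509 + 670 = 14179
call 23: 14179 + 670 = 14849
call 24: 14849 + 670 = 15519
call 25: 15519 + 670 = 16189
call 26: 16189 + 670 = 16859
call 27: 16859 + 670 = 17529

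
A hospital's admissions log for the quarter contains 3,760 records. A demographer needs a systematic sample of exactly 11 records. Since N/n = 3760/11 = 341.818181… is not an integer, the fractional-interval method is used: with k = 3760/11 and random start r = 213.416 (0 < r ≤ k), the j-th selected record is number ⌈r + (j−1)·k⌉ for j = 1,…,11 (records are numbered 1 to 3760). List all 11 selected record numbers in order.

214, 556, 898, 1239, 1581, 1923, 2265, 2607, 2948, 3290, 3632

j=1: r + 0k = 213.416 → ⌈·⌉ = 214
j=2: r + 1k = 555.234181… → ⌈·⌉ = 556
j=3: r + 2k = 897.052363… → ⌈·⌉ = 898
j=4: r + 3k = 1238.870545… → ⌈·⌉ = 1239
j=5: r + 4k = 1580.688727… → ⌈·⌉ = 1581
j=6: r + 5k = 1922.506909… → ⌈·⌉ = 1923
j=7: r + 6k = 2264.325090… → ⌈·⌉ = 2265
j=8: r + 7k = 2606.143272… → ⌈·⌉ = 2607
j=9: r + 8k = 2947.961454… → ⌈·⌉ = 2948
j=10: r + 9k = 3289.779636… → ⌈·⌉ = 3290
j=11: r + 10k = 3631.597818… → ⌈·⌉ = 3632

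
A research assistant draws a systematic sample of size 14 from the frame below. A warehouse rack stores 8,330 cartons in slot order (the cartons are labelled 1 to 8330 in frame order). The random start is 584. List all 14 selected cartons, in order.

k = N/n = 8330/14 = 595
carton 1: 584
carton 2: 584 + 595 = 1179
carton 3: 1179 + 595 = 1774
carton 4: 1774 + 595 = 2369
carton 5: 2369 + 595 = 2964
carton 6: 2964 + 595 = 3559
carton 7: 3559 + 595 = 4154
carton 8: 4154 + 595 = 4749
carton 9: 4749 + 595 = 5344
carton 10: 5344 + 595 = 5939
carton 11: 5939 + 595 = 6534
carton 12: 6534 + 595 = 7129
carton 13: 7129 + 595 = 7724
carton 14: 7724 + 595 = 8319

584, 1179, 1774, 2369, 2964, 3559, 4154, 4749, 5344, 5939, 6534, 7129, 7724, 8319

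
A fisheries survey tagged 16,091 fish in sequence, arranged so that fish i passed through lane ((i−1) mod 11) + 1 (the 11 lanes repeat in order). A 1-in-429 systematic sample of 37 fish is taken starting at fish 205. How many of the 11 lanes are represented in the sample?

1

Consecutive selections differ by k = 429, so their lane numbers differ by 429 mod 11 = 0.
gcd(429, 11) = 11, so the sample visits 11/11 = 1 distinct residues mod 11.
Start 205 is lane 7; the lanes hit are 7.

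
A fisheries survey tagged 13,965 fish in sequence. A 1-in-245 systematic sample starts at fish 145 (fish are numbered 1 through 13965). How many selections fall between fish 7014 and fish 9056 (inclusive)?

k = 245
First selection ≥ 7014: 145 + ⌈(7014−145)/245⌉·245 = 145 + 29×245 = 7250
Last selection ≤ 9056: 145 + ⌊(9056−145)/245⌋·245 = 145 + 36×245 = 8965
Count = 36 − 29 + 1 = 8

8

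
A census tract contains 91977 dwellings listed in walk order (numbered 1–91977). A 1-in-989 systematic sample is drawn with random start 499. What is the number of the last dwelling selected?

k = 989
93rd selection = r + (93−1)·k = 499 + 92×989 = 499 + 90988 = 91487

91487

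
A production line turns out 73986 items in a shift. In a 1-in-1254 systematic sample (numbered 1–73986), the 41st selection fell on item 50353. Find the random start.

k = 1254
r = 50353 − (41−1)×1254 = 50353 − 50160 = 193

193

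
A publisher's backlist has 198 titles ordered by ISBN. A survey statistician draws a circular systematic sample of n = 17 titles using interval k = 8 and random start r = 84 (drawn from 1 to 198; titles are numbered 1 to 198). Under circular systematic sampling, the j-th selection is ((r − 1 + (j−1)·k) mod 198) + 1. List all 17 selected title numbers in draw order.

Selection 1: 84
Selection 2: 84 + 8 = 92
Selection 3: 92 + 8 = 100
Selection 4: 100 + 8 = 108
Selection 5: 108 + 8 = 116
Selection 6: 116 + 8 = 124
Selection 7: 124 + 8 = 132
Selection 8: 132 + 8 = 140
Selection 9: 140 + 8 = 148
Selection 10: 148 + 8 = 156
Selection 11: 156 + 8 = 164
Selection 12: 164 + 8 = 172
Selection 13: 172 + 8 = 180
Selection 14: 180 + 8 = 188
Selection 15: 188 + 8 = 196
Selection 16: 196 + 8 = 204 → 204 − 198 = 6
Selection 17: 6 + 8 = 14

84, 92, 100, 108, 116, 124, 132, 140, 148, 156, 164, 172, 180, 188, 196, 6, 14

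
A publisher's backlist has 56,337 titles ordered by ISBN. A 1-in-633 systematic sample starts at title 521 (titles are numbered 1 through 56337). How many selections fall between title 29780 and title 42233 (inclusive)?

k = 633
First selection ≥ 29780: 521 + ⌈(29780−521)/633⌉·633 = 521 + 47×633 = 30272
Last selection ≤ 42233: 521 + ⌊(42233−521)/633⌋·633 = 521 + 65×633 = 41666
Count = 65 − 47 + 1 = 19

19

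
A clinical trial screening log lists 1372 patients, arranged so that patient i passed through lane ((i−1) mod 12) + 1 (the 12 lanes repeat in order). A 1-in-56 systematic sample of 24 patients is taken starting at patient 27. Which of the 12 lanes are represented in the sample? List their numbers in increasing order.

Consecutive selections differ by k = 56, so their lane numbers differ by 56 mod 12 = 8.
gcd(56, 12) = 4, so the sample visits 12/4 = 3 distinct residues mod 12.
Start 27 is lane 3; the lanes hit are 3, 7, 11.

3, 7, 11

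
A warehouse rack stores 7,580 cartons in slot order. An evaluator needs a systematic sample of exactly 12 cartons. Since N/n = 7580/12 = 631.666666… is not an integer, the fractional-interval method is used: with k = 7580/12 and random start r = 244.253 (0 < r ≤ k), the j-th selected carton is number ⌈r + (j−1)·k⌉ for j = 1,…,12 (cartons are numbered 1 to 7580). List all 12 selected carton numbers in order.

j=1: r + 0k = 244.253 → ⌈·⌉ = 245
j=2: r + 1k = 875.919666… → ⌈·⌉ = 876
j=3: r + 2k = 1507.586333… → ⌈·⌉ = 1508
j=4: r + 3k = 2139.253 → ⌈·⌉ = 2140
j=5: r + 4k = 2770.919666… → ⌈·⌉ = 2771
j=6: r + 5k = 3402.586333… → ⌈·⌉ = 3403
j=7: r + 6k = 4034.253 → ⌈·⌉ = 4035
j=8: r + 7k = 4665.919666… → ⌈·⌉ = 4666
j=9: r + 8k = 5297.586333… → ⌈·⌉ = 5298
j=10: r + 9k = 5929.253 → ⌈·⌉ = 5930
j=11: r + 10k = 6560.919666… → ⌈·⌉ = 6561
j=12: r + 11k = 7192.586333… → ⌈·⌉ = 7193

245, 876, 1508, 2140, 2771, 3403, 4035, 4666, 5298, 5930, 6561, 7193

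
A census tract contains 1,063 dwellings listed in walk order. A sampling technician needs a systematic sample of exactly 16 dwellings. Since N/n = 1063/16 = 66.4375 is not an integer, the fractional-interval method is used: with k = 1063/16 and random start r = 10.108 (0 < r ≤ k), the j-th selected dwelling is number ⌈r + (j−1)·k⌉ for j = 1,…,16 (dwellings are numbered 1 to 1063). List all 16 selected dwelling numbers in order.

j=1: r + 0k = 10.108 → ⌈·⌉ = 11
j=2: r + 1k = 76.5455 → ⌈·⌉ = 77
j=3: r + 2k = 142.983 → ⌈·⌉ = 143
j=4: r + 3k = 209.4205 → ⌈·⌉ = 210
j=5: r + 4k = 275.858 → ⌈·⌉ = 276
j=6: r + 5k = 342.2955 → ⌈·⌉ = 343
j=7: r + 6k = 408.733 → ⌈·⌉ = 409
j=8: r + 7k = 475.1705 → ⌈·⌉ = 476
j=9: r + 8k = 541.608 → ⌈·⌉ = 542
j=10: r + 9k = 608.0455 → ⌈·⌉ = 609
j=11: r + 10k = 674.483 → ⌈·⌉ = 675
j=12: r + 11k = 740.9205 → ⌈·⌉ = 741
j=13: r + 12k = 807.358 → ⌈·⌉ = 808
j=14: r + 13k = 873.7955 → ⌈·⌉ = 874
j=15: r + 14k = 940.233 → ⌈·⌉ = 941
j=16: r + 15k = 1006.6705 → ⌈·⌉ = 1007

11, 77, 143, 210, 276, 343, 409, 476, 542, 609, 675, 741, 808, 874, 941, 1007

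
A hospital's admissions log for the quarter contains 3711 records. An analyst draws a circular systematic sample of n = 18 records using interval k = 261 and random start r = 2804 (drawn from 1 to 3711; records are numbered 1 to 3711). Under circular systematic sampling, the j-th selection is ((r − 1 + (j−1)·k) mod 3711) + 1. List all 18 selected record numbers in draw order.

Selection 1: 2804
Selection 2: 2804 + 261 = 3065
Selection 3: 3065 + 261 = 3326
Selection 4: 3326 + 261 = 3587
Selection 5: 3587 + 261 = 3848 → 3848 − 3711 = 137
Selection 6: 137 + 261 = 398
Selection 7: 398 + 261 = 659
Selection 8: 659 + 261 = 920
Selection 9: 920 + 261 = 1181
Selection 10: 1181 + 261 = 1442
Selection 11: 1442 + 261 = 1703
Selection 12: 1703 + 261 = 1964
Selection 13: 1964 + 261 = 2225
Selection 14: 2225 + 261 = 2486
Selection 15: 2486 + 261 = 2747
Selection 16: 2747 + 261 = 3008
Selection 17: 3008 + 261 = 3269
Selection 18: 3269 + 261 = 3530

2804, 3065, 3326, 3587, 137, 398, 659, 920, 1181, 1442, 1703, 1964, 2225, 2486, 2747, 3008, 3269, 3530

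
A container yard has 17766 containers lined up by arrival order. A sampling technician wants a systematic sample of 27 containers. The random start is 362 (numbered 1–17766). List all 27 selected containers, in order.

362, 1020, 1678, 2336, 2994, 3652, 4310, 4968, 5626, 6284, 6942, 7600, 8258, 8916, 9574, 10232, 10890, 11548, 12206, 12864, 13522, 14180, 14838, 15496, 16154, 16812, 17470

k = N/n = 17766/27 = 658
container 1: 362
container 2: 362 + 658 = 1020
container 3: 1020 + 658 = 1678
container 4: 1678 + 658 = 2336
container 5: 2336 + 658 = 2994
container 6: 2994 + 658 = 3652
container 7: 3652 + 658 = 4310
container 8: 4310 + 658 = 4968
container 9: 4968 + 658 = 5626
container 10: 5626 + 658 = 6284
container 11: 6284 + 658 = 6942
container 12: 6942 + 658 = 7600
container 13: 7600 + 658 = 8258
container 14: 8258 + 658 = 8916
container 15: 8916 + 658 = 9574
container 16: 9574 + 658 = 10232
container 17: 10232 + 658 = 10890
container 18: 10890 + 658 = 11548
container 19: 11548 + 658 = 12206
container 20: 12206 + 658 = 12864
container 21: 12864 + 658 = 13522
container 22: 13522 + 658 = 14180
container 23: 14180 + 658 = 14838
container 24: 14838 + 658 = 15496
container 25: 15496 + 658 = 16154
container 26: 16154 + 658 = 16812
container 27: 16812 + 658 = 17470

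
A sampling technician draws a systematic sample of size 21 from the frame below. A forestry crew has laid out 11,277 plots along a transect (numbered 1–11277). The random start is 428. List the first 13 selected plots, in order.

k = N/n = 11277/21 = 537
plot 1: 428
plot 2: 428 + 537 = 965
plot 3: 965 + 537 = 1502
plot 4: 1502 + 537 = 2039
plot 5: 2039 + 537 = 2576
plot 6: 2576 + 537 = 3113
plot 7: 3113 + 537 = 3650
plot 8: 3650 + 537 = 4187
plot 9: 4187 + 537 = 4724
plot 10: 4724 + 537 = 5261
plot 11: 5261 + 537 = 5798
plot 12: 5798 + 537 = 6335
plot 13: 6335 + 537 = 6872

428, 965, 1502, 2039, 2576, 3113, 3650, 4187, 4724, 5261, 5798, 6335, 6872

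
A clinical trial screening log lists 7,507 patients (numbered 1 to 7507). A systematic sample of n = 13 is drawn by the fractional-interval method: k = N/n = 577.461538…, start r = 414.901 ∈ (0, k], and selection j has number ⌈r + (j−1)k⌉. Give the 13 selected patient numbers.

415, 993, 1570, 2148, 2725, 3303, 3880, 4458, 5035, 5613, 6190, 6767, 7345

j=1: r + 0k = 414.901 → ⌈·⌉ = 415
j=2: r + 1k = 992.362538… → ⌈·⌉ = 993
j=3: r + 2k = 1569.824076… → ⌈·⌉ = 1570
j=4: r + 3k = 2147.285615… → ⌈·⌉ = 2148
j=5: r + 4k = 2724.747153… → ⌈·⌉ = 2725
j=6: r + 5k = 3302.208692… → ⌈·⌉ = 3303
j=7: r + 6k = 3879.670230… → ⌈·⌉ = 3880
j=8: r + 7k = 4457.131769… → ⌈·⌉ = 4458
j=9: r + 8k = 5034.593307… → ⌈·⌉ = 5035
j=10: r + 9k = 5612.054846… → ⌈·⌉ = 5613
j=11: r + 10k = 6189.516384… → ⌈·⌉ = 6190
j=12: r + 11k = 6766.977923… → ⌈·⌉ = 6767
j=13: r + 12k = 7344.439461… → ⌈·⌉ = 7345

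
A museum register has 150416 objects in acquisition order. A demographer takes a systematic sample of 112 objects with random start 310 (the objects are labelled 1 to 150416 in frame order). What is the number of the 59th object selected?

78204

k = 150416/112 = 1343
59th selection = r + (59−1)·k = 310 + 58×1343 = 310 + 77894 = 78204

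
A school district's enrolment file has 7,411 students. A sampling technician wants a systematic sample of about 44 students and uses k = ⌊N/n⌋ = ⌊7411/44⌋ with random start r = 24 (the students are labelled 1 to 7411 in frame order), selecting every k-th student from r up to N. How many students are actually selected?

k = ⌊7411/44⌋ = 168
Achieved size = ⌊(7411 − 24)/168⌋ + 1 = ⌊7387/168⌋ + 1 = 43 + 1 = 44
(last selection: 24 + 43×168 = 7248 ≤ 7411; next would be 7416 > 7411)

44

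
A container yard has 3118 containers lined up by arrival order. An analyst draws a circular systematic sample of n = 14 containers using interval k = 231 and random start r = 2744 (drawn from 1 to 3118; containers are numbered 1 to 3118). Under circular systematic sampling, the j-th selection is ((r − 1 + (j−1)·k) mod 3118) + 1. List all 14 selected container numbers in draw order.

Selection 1: 2744
Selection 2: 2744 + 231 = 2975
Selection 3: 2975 + 231 = 3206 → 3206 − 3118 = 88
Selection 4: 88 + 231 = 319
Selection 5: 319 + 231 = 550
Selection 6: 550 + 231 = 781
Selection 7: 781 + 231 = 1012
Selection 8: 1012 + 231 = 1243
Selection 9: 1243 + 231 = 1474
Selection 10: 1474 + 231 = 1705
Selection 11: 1705 + 231 = 1936
Selection 12: 1936 + 231 = 2167
Selection 13: 2167 + 231 = 2398
Selection 14: 2398 + 231 = 2629

2744, 2975, 88, 319, 550, 781, 1012, 1243, 1474, 1705, 1936, 2167, 2398, 2629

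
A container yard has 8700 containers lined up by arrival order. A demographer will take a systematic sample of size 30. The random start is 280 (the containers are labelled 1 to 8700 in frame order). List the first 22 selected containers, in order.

k = N/n = 8700/30 = 290
container 1: 280
container 2: 280 + 290 = 570
container 3: 570 + 290 = 860
container 4: 860 + 290 = 1150
container 5: 1150 + 290 = 1440
container 6: 1440 + 290 = 1730
container 7: 1730 + 290 = 2020
container 8: 2020 + 290 = 2310
container 9: 2310 + 290 = 2600
container 10: 2600 + 290 = 2890
container 11: 2890 + 290 = 3180
container 12: 3180 + 290 = 3470
container 13: 3470 + 290 = 3760
container 14: 3760 + 290 = 4050
container 15: 4050 + 290 = 4340
container 16: 4340 + 290 = 4630
container 17: 4630 + 290 = 4920
container 18: 4920 + 290 = 5210
container 19: 5210 + 290 = 5500
container 20: 5500 + 290 = 5790
container 21: 5790 + 290 = 6080
container 22: 6080 + 290 = 6370

280, 570, 860, 1150, 1440, 1730, 2020, 2310, 2600, 2890, 3180, 3470, 3760, 4050, 4340, 4630, 4920, 5210, 5500, 5790, 6080, 6370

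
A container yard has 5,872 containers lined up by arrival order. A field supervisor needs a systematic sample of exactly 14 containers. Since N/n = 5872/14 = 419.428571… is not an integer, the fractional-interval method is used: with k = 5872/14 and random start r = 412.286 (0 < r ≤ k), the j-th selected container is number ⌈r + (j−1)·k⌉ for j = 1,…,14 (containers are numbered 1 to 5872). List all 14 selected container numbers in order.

413, 832, 1252, 1671, 2091, 2510, 2929, 3349, 3768, 4188, 4607, 5027, 5446, 5865

j=1: r + 0k = 412.286 → ⌈·⌉ = 413
j=2: r + 1k = 831.714571… → ⌈·⌉ = 832
j=3: r + 2k = 1251.143142… → ⌈·⌉ = 1252
j=4: r + 3k = 1670.571714… → ⌈·⌉ = 1671
j=5: r + 4k = 2090.000285… → ⌈·⌉ = 2091
j=6: r + 5k = 2509.428857… → ⌈·⌉ = 2510
j=7: r + 6k = 2928.857428… → ⌈·⌉ = 2929
j=8: r + 7k = 3348.286 → ⌈·⌉ = 3349
j=9: r + 8k = 3767.714571… → ⌈·⌉ = 3768
j=10: r + 9k = 4187.143142… → ⌈·⌉ = 4188
j=11: r + 10k = 4606.571714… → ⌈·⌉ = 4607
j=12: r + 11k = 5026.000285… → ⌈·⌉ = 5027
j=13: r + 12k = 5445.428857… → ⌈·⌉ = 5446
j=14: r + 13k = 5864.857428… → ⌈·⌉ = 5865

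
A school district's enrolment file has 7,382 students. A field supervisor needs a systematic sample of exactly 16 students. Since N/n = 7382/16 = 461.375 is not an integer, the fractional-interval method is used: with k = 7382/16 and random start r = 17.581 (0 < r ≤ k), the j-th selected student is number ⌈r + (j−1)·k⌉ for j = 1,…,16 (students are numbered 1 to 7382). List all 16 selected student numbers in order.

j=1: r + 0k = 17.581 → ⌈·⌉ = 18
j=2: r + 1k = 478.956 → ⌈·⌉ = 479
j=3: r + 2k = 940.331 → ⌈·⌉ = 941
j=4: r + 3k = 1401.706 → ⌈·⌉ = 1402
j=5: r + 4k = 1863.081 → ⌈·⌉ = 1864
j=6: r + 5k = 2324.456 → ⌈·⌉ = 2325
j=7: r + 6k = 2785.831 → ⌈·⌉ = 2786
j=8: r + 7k = 3247.206 → ⌈·⌉ = 3248
j=9: r + 8k = 3708.581 → ⌈·⌉ = 3709
j=10: r + 9k = 4169.956 → ⌈·⌉ = 4170
j=11: r + 10k = 4631.331 → ⌈·⌉ = 4632
j=12: r + 11k = 5092.706 → ⌈·⌉ = 5093
j=13: r + 12k = 5554.081 → ⌈·⌉ = 5555
j=14: r + 13k = 6015.456 → ⌈·⌉ = 6016
j=15: r + 14k = 6476.831 → ⌈·⌉ = 6477
j=16: r + 15k = 6938.206 → ⌈·⌉ = 6939

18, 479, 941, 1402, 1864, 2325, 2786, 3248, 3709, 4170, 4632, 5093, 5555, 6016, 6477, 6939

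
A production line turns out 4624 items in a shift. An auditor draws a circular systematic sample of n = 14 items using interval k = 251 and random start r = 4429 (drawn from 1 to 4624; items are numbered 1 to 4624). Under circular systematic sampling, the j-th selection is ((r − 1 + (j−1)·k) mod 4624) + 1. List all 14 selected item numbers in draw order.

4429, 56, 307, 558, 809, 1060, 1311, 1562, 1813, 2064, 2315, 2566, 2817, 3068

Selection 1: 4429
Selection 2: 4429 + 251 = 4680 → 4680 − 4624 = 56
Selection 3: 56 + 251 = 307
Selection 4: 307 + 251 = 558
Selection 5: 558 + 251 = 809
Selection 6: 809 + 251 = 1060
Selection 7: 1060 + 251 = 1311
Selection 8: 1311 + 251 = 1562
Selection 9: 1562 + 251 = 1813
Selection 10: 1813 + 251 = 2064
Selection 11: 2064 + 251 = 2315
Selection 12: 2315 + 251 = 2566
Selection 13: 2566 + 251 = 2817
Selection 14: 2817 + 251 = 3068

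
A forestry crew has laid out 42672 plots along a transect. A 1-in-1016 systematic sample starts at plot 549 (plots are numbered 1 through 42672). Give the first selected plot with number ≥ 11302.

11725

k = 1016
Steps past start: ⌈(11302 − 549)/1016⌉ = ⌈10753/1016⌉ = 11
Selected plot: 549 + 11×1016 = 11725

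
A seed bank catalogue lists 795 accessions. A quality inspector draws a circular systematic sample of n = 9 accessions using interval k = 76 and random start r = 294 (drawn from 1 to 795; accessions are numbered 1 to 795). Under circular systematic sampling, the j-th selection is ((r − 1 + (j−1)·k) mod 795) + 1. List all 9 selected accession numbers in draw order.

294, 370, 446, 522, 598, 674, 750, 31, 107

Selection 1: 294
Selection 2: 294 + 76 = 370
Selection 3: 370 + 76 = 446
Selection 4: 446 + 76 = 522
Selection 5: 522 + 76 = 598
Selection 6: 598 + 76 = 674
Selection 7: 674 + 76 = 750
Selection 8: 750 + 76 = 826 → 826 − 795 = 31
Selection 9: 31 + 76 = 107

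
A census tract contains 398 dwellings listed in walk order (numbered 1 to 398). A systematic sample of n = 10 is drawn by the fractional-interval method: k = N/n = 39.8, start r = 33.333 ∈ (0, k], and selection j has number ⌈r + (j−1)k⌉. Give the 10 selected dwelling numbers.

34, 74, 113, 153, 193, 233, 273, 312, 352, 392

j=1: r + 0k = 33.333 → ⌈·⌉ = 34
j=2: r + 1k = 73.133 → ⌈·⌉ = 74
j=3: r + 2k = 112.933 → ⌈·⌉ = 113
j=4: r + 3k = 152.733 → ⌈·⌉ = 153
j=5: r + 4k = 192.533 → ⌈·⌉ = 193
j=6: r + 5k = 232.333 → ⌈·⌉ = 233
j=7: r + 6k = 272.133 → ⌈·⌉ = 273
j=8: r + 7k = 311.933 → ⌈·⌉ = 312
j=9: r + 8k = 351.733 → ⌈·⌉ = 352
j=10: r + 9k = 391.533 → ⌈·⌉ = 392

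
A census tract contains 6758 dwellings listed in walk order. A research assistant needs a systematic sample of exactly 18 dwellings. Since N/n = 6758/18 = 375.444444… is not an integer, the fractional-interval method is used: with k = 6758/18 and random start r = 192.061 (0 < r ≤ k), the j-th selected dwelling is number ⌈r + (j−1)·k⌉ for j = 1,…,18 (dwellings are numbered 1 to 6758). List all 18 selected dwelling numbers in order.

193, 568, 943, 1319, 1694, 2070, 2445, 2821, 3196, 3572, 3947, 4322, 4698, 5073, 5449, 5824, 6200, 6575

j=1: r + 0k = 192.061 → ⌈·⌉ = 193
j=2: r + 1k = 567.505444… → ⌈·⌉ = 568
j=3: r + 2k = 942.949888… → ⌈·⌉ = 943
j=4: r + 3k = 1318.394333… → ⌈·⌉ = 1319
j=5: r + 4k = 1693.838777… → ⌈·⌉ = 1694
j=6: r + 5k = 2069.283222… → ⌈·⌉ = 2070
j=7: r + 6k = 2444.727666… → ⌈·⌉ = 2445
j=8: r + 7k = 2820.172111… → ⌈·⌉ = 2821
j=9: r + 8k = 3195.616555… → ⌈·⌉ = 3196
j=10: r + 9k = 3571.061 → ⌈·⌉ = 3572
j=11: r + 10k = 3946.505444… → ⌈·⌉ = 3947
j=12: r + 11k = 4321.949888… → ⌈·⌉ = 4322
j=13: r + 12k = 4697.394333… → ⌈·⌉ = 4698
j=14: r + 13k = 5072.838777… → ⌈·⌉ = 5073
j=15: r + 14k = 5448.283222… → ⌈·⌉ = 5449
j=16: r + 15k = 5823.727666… → ⌈·⌉ = 5824
j=17: r + 16k = 6199.172111… → ⌈·⌉ = 6200
j=18: r + 17k = 6574.616555… → ⌈·⌉ = 6575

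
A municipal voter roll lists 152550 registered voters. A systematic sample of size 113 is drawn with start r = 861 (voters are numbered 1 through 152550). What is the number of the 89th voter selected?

119661

k = 152550/113 = 1350
89th selection = r + (89−1)·k = 861 + 88×1350 = 861 + 118800 = 119661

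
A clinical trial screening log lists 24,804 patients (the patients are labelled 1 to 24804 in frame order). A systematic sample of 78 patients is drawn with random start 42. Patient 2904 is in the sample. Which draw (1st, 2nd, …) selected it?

10

k = 24804/78 = 318
position = (2904 − 42)/318 + 1 = 2862/318 + 1 = 9 + 1 = 10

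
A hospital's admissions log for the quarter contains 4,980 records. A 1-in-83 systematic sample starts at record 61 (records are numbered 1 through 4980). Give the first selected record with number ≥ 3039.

3049

k = 83
Steps past start: ⌈(3039 − 61)/83⌉ = ⌈2978/83⌉ = 36
Selected record: 61 + 36×83 = 3049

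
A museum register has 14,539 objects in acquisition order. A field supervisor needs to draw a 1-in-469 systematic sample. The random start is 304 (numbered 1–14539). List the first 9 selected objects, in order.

object 1: 304
object 2: 304 + 469 = 773
object 3: 773 + 469 = 1242
object 4: 1242 + 469 = 1711
object 5: 1711 + 469 = 2180
object 6: 2180 + 469 = 2649
object 7: 2649 + 469 = 3118
object 8: 3118 + 469 = 3587
object 9: 3587 + 469 = 4056

304, 773, 1242, 1711, 2180, 2649, 3118, 3587, 4056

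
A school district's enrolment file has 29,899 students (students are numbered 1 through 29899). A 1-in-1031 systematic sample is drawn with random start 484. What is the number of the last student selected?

k = 1031
29th selection = r + (29−1)·k = 484 + 28×1031 = 484 + 28868 = 29352

29352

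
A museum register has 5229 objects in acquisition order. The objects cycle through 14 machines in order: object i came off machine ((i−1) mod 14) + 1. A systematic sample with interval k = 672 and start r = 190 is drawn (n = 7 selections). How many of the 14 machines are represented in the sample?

1

Consecutive selections differ by k = 672, so their machine numbers differ by 672 mod 14 = 0.
gcd(672, 14) = 14, so the sample visits 14/14 = 1 distinct residues mod 14.
Start 190 is machine 8; the machines hit are 8.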